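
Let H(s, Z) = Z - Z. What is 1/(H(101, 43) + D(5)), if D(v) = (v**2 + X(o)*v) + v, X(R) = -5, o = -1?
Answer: 1/5 ≈ 0.20000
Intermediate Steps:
D(v) = v**2 - 4*v (D(v) = (v**2 - 5*v) + v = v**2 - 4*v)
H(s, Z) = 0
1/(H(101, 43) + D(5)) = 1/(0 + 5*(-4 + 5)) = 1/(0 + 5*1) = 1/(0 + 5) = 1/5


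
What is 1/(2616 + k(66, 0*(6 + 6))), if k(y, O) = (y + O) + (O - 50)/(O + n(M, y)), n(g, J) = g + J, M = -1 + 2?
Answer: 67/179644 ≈ 0.00037296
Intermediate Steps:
M = 1
n(g, J) = J + g
k(y, O) = O + y + (-50 + O)/(1 + O + y) (k(y, O) = (y + O) + (O - 50)/(O + (y + 1)) = (O + y) + (-50 + O)/(O + (1 + y)) = (O + y) + (-50 + O)/(1 + O + y) = O + y + (-50 + O)/(1 + O + y))
1/(2616 + k(66, 0*(6 + 6))) = 1/(2616 + (-50 + 66 + (0*(6 + 6))**2 + 66**2 + 2*(0*(6 + 6)) + 2*(0*(6 + 6))*66)/(1 + 0*(6 + 6) + 66)) = 1/(2616 + (-50 + 66 + (0*12)**2 + 4356 + 2*(0*12) + 2*(0*12)*66)/(1 + 0*12 + 66)) = 1/(2616 + (-50 + 66 + 0**2 + 4356 + 2*0 + 2*0*66)/(1 + 0 + 66)) = 1/(2616 + (-50 + 66 + 0 + 4356 + 0 + 0)/67) = 1/(2616 + (1/67)*4372) = 1/(2616 + 4372/67) = 1/(179644/67) = 67/179644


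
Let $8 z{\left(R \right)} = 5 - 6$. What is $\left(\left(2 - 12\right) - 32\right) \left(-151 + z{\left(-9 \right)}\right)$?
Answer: $\frac{25389}{4} \approx 6347.3$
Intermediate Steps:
$z{\left(R \right)} = - \frac{1}{8}$ ($z{\left(R \right)} = \frac{5 - 6}{8} = \frac{1}{8} \left(-1\right) = - \frac{1}{8}$)
$\left(\left(2 - 12\right) - 32\right) \left(-151 + z{\left(-9 \right)}\right) = \left(\left(2 - 12\right) - 32\right) \left(-151 - \frac{1}{8}\right) = \left(-10 - 32\right) \left(- \frac{1209}{8}\right) = \left(-42\right) \left(- \frac{1209}{8}\right) = \frac{25389}{4}$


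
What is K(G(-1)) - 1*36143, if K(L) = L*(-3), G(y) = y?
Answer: -36140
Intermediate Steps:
K(L) = -3*L
K(G(-1)) - 1*36143 = -3*(-1) - 1*36143 = 3 - 36143 = -36140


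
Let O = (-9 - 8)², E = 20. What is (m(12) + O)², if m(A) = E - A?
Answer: 88209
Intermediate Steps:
m(A) = 20 - A
O = 289 (O = (-17)² = 289)
(m(12) + O)² = ((20 - 1*12) + 289)² = ((20 - 12) + 289)² = (8 + 289)² = 297² = 88209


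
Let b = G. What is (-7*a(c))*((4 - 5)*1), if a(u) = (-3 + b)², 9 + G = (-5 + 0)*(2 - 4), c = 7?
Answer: 28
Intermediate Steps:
G = 1 (G = -9 + (-5 + 0)*(2 - 4) = -9 - 5*(-2) = -9 + 10 = 1)
b = 1
a(u) = 4 (a(u) = (-3 + 1)² = (-2)² = 4)
(-7*a(c))*((4 - 5)*1) = (-7*4)*((4 - 5)*1) = -(-28) = -28*(-1) = 28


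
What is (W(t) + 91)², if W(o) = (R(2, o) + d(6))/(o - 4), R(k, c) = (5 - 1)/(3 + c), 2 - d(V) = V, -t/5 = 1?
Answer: 75625/9 ≈ 8402.8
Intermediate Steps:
t = -5 (t = -5*1 = -5)
d(V) = 2 - V
R(k, c) = 4/(3 + c)
W(o) = (-4 + 4/(3 + o))/(-4 + o) (W(o) = (4/(3 + o) + (2 - 1*6))/(o - 4) = (4/(3 + o) + (2 - 6))/(-4 + o) = (4/(3 + o) - 4)/(-4 + o) = (-4 + 4/(3 + o))/(-4 + o))
(W(t) + 91)² = (4*(-2 - 1*(-5))/((-4 - 5)*(3 - 5)) + 91)² = (4*(-2 + 5)/(-9*(-2)) + 91)² = (4*(-⅑)*(-½)*3 + 91)² = (⅔ + 91)² = (275/3)² = 75625/9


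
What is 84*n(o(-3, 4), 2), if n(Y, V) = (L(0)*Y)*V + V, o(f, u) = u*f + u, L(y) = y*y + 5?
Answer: -6552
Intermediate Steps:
L(y) = 5 + y² (L(y) = y² + 5 = 5 + y²)
o(f, u) = u + f*u (o(f, u) = f*u + u = u + f*u)
n(Y, V) = V + 5*V*Y (n(Y, V) = ((5 + 0²)*Y)*V + V = ((5 + 0)*Y)*V + V = (5*Y)*V + V = 5*V*Y + V = V + 5*V*Y)
84*n(o(-3, 4), 2) = 84*(2*(1 + 5*(4*(1 - 3)))) = 84*(2*(1 + 5*(4*(-2)))) = 84*(2*(1 + 5*(-8))) = 84*(2*(1 - 40)) = 84*(2*(-39)) = 84*(-78) = -6552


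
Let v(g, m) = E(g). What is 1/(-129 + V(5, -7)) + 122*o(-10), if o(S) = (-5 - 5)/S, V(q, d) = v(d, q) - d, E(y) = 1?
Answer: 14761/121 ≈ 121.99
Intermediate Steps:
v(g, m) = 1
V(q, d) = 1 - d
o(S) = -10/S
1/(-129 + V(5, -7)) + 122*o(-10) = 1/(-129 + (1 - 1*(-7))) + 122*(-10/(-10)) = 1/(-129 + (1 + 7)) + 122*(-10*(-⅒)) = 1/(-129 + 8) + 122*1 = 1/(-121) + 122 = -1/121 + 122 = 14761/121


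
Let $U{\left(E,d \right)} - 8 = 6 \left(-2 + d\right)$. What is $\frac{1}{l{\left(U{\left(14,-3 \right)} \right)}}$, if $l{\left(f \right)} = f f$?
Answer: $\frac{1}{484} \approx 0.0020661$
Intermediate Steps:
$U{\left(E,d \right)} = -4 + 6 d$ ($U{\left(E,d \right)} = 8 + 6 \left(-2 + d\right) = 8 + \left(-12 + 6 d\right) = -4 + 6 d$)
$l{\left(f \right)} = f^{2}$
$\frac{1}{l{\left(U{\left(14,-3 \right)} \right)}} = \frac{1}{\left(-4 + 6 \left(-3\right)\right)^{2}} = \frac{1}{\left(-4 - 18\right)^{2}} = \frac{1}{\left(-22\right)^{2}} = \frac{1}{484}$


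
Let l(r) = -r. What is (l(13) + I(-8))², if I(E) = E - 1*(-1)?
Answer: 400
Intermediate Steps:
I(E) = 1 + E (I(E) = E + 1 = 1 + E)
(l(13) + I(-8))² = (-1*13 + (1 - 8))² = (-13 - 7)² = (-20)² = 400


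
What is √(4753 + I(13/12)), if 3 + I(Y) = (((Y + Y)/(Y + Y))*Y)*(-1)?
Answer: 7*√3489/6 ≈ 68.912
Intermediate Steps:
I(Y) = -3 - Y (I(Y) = -3 + (((Y + Y)/(Y + Y))*Y)*(-1) = -3 + (((2*Y)/((2*Y)))*Y)*(-1) = -3 + (((2*Y)*(1/(2*Y)))*Y)*(-1) = -3 + (1*Y)*(-1) = -3 + Y*(-1) = -3 - Y)
√(4753 + I(13/12)) = √(4753 + (-3 - 13/12)) = √(4753 - 49/12) = √(56987/12) = 7*√3489/6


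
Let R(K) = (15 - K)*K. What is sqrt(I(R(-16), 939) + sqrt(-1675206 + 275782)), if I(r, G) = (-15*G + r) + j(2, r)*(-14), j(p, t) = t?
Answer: sqrt(-7637 + 232*I*sqrt(26)) ≈ 6.7483 + 87.65*I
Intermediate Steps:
R(K) = K*(15 - K)
I(r, G) = -15*G - 13*r (I(r, G) = (-15*G + r) + r*(-14) = (r - 15*G) - 14*r = -15*G - 13*r)
sqrt(I(R(-16), 939) + sqrt(-1675206 + 275782)) = sqrt((-15*939 - (-208)*(15 - 1*(-16))) + sqrt(-1675206 + 275782)) = sqrt((-14085 - (-208)*(15 + 16)) + sqrt(-1399424)) = sqrt((-14085 - (-208)*31) + 232*I*sqrt(26)) = sqrt((-14085 - 13*(-496)) + 232*I*sqrt(26)) = sqrt((-14085 + 6448) + 232*I*sqrt(26)) = sqrt(-7637 + 232*I*sqrt(26))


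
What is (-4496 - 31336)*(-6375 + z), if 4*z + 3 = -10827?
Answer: 325444140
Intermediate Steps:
z = -5415/2 (z = -3/4 + (1/4)*(-10827) = -3/4 - 10827/4 = -5415/2 ≈ -2707.5)
(-4496 - 31336)*(-6375 + z) = (-4496 - 31336)*(-6375 - 5415/2) = -35832*(-18165/2) = 325444140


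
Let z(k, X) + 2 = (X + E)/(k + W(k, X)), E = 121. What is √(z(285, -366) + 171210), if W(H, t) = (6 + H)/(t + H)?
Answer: √9883719780862/7598 ≈ 413.77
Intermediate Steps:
W(H, t) = (6 + H)/(H + t)
z(k, X) = -2 + (121 + X)/(k + (6 + k)/(X + k)) (z(k, X) = -2 + (X + 121)/(k + (6 + k)/(k + X)) = -2 + (121 + X)/(k + (6 + k)/(X + k)))
√(z(285, -366) + 171210) = √((-12 - 2*285 + (-366 + 285)*(121 - 366 - 2*285))/(6 + 285 + 285*(-366 + 285)) + 171210) = √((-12 - 570 - 81*(121 - 366 - 570))/(6 + 285 + 285*(-81)) + 171210) = √((-12 - 570 - 81*(-815))/(6 + 285 - 23085) + 171210) = √((-12 - 570 + 66015)/(-22794) + 171210) = √(-1/22794*65433 + 171210) = √(-21811/7598 + 171210) = √(1300831769/7598) = √9883719780862/7598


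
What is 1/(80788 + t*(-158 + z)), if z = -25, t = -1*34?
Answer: 1/87010 ≈ 1.1493e-5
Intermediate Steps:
t = -34
1/(80788 + t*(-158 + z)) = 1/(80788 - 34*(-158 - 25)) = 1/(80788 - 34*(-183)) = 1/(80788 + 6222) = 1/87010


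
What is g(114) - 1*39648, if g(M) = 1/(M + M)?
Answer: -9039743/228 ≈ -39648.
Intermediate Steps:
g(M) = 1/(2*M)
g(114) - 1*39648 = (1/2)/114 - 1*39648 = (1/2)*(1/114) - 39648 = 1/228 - 39648 = -9039743/228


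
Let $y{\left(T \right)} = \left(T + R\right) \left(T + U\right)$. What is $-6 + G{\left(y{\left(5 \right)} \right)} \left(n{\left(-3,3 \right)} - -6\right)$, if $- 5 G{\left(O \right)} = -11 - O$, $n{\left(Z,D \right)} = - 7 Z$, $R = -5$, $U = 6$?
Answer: $\frac{267}{5} \approx 53.4$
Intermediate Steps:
$y{\left(T \right)} = \left(-5 + T\right) \left(6 + T\right)$ ($y{\left(T \right)} = \left(T - 5\right) \left(T + 6\right) = \left(-5 + T\right) \left(6 + T\right)$)
$G{\left(O \right)} = \frac{11}{5} + \frac{O}{5}$ ($G{\left(O \right)} = - \frac{-11 - O}{5} = \frac{11}{5} + \frac{O}{5}$)
$-6 + G{\left(y{\left(5 \right)} \right)} \left(n{\left(-3,3 \right)} - -6\right) = -6 + \left(\frac{11}{5} + \frac{-30 + 5 + 5^{2}}{5}\right) \left(\left(-7\right) \left(-3\right) - -6\right) = -6 + \left(\frac{11}{5} + \frac{-30 + 5 + 25}{5}\right) \left(21 + 6\right) = -6 + \left(\frac{11}{5} + \frac{1}{5} \cdot 0\right) 27 = -6 + \left(\frac{11}{5} + 0\right) 27 = -6 + \frac{11}{5} \cdot 27 = -6 + \frac{297}{5} = \frac{267}{5}$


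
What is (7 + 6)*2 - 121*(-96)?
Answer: 11642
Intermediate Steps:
(7 + 6)*2 - 121*(-96) = 13*2 + 11616 = 26 + 11616 = 11642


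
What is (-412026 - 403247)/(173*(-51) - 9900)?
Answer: 815273/18723 ≈ 43.544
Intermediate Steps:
(-412026 - 403247)/(173*(-51) - 9900) = -815273/(-8823 - 9900) = -815273/(-18723) = -815273*(-1/18723) = 815273/18723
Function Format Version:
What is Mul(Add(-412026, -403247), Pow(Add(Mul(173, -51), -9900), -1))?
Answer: Rational(815273, 18723) ≈ 43.544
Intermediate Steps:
Mul(Add(-412026, -403247), Pow(Add(Mul(173, -51), -9900), -1)) = Mul(-815273, Pow(Add(-8823, -9900), -1)) = Mul(-815273, Pow(-18723, -1)) = Mul(-815273, Rational(-1, 18723)) = Rational(815273, 18723)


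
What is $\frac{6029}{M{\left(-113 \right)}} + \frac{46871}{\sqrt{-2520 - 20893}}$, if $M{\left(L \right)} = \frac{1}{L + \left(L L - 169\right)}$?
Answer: $75284123 - \frac{46871 i \sqrt{23413}}{23413} \approx 7.5284 \cdot 10^{7} - 306.32 i$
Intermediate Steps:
$M{\left(L \right)} = \frac{1}{-169 + L + L^{2}}$ ($M{\left(L \right)} = \frac{1}{L + \left(L^{2} - 169\right)} = \frac{1}{L + \left(-169 + L^{2}\right)} = \frac{1}{-169 + L + L^{2}}$)
$\frac{6029}{M{\left(-113 \right)}} + \frac{46871}{\sqrt{-2520 - 20893}} = \frac{6029}{\frac{1}{-169 - 113 + \left(-113\right)^{2}}} + \frac{46871}{\sqrt{-2520 - 20893}} = \frac{6029}{\frac{1}{-169 - 113 + 12769}} + \frac{46871}{\sqrt{-23413}} = \frac{6029}{\frac{1}{12487}} + \frac{46871}{i \sqrt{23413}} = 6029 \frac{1}{\frac{1}{12487}} + 46871 \left(- \frac{i \sqrt{23413}}{23413}\right) = 6029 \cdot 12487 - \frac{46871 i \sqrt{23413}}{23413} = 75284123 - \frac{46871 i \sqrt{23413}}{23413}$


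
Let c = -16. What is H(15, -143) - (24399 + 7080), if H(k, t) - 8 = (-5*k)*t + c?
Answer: -20762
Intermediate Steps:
H(k, t) = -8 - 5*k*t (H(k, t) = 8 + ((-5*k)*t - 16) = 8 + (-5*k*t - 16) = 8 + (-16 - 5*k*t) = -8 - 5*k*t)
H(15, -143) - (24399 + 7080) = (-8 - 5*15*(-143)) - (24399 + 7080) = (-8 + 10725) - 1*31479 = 10717 - 31479 = -20762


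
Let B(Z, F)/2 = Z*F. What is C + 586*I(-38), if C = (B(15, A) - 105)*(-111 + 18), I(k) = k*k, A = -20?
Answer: 911749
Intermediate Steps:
B(Z, F) = 2*F*Z (B(Z, F) = 2*(Z*F) = 2*(F*Z) = 2*F*Z)
I(k) = k²
C = 65565 (C = (2*(-20)*15 - 105)*(-111 + 18) = (-600 - 105)*(-93) = -705*(-93) = 65565)
C + 586*I(-38) = 65565 + 586*(-38)² = 65565 + 586*1444 = 65565 + 846184 = 911749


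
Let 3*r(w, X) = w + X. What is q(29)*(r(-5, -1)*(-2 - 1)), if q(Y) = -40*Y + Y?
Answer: -6786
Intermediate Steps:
r(w, X) = X/3 + w/3 (r(w, X) = (w + X)/3 = (X + w)/3 = X/3 + w/3)
q(Y) = -39*Y
q(29)*(r(-5, -1)*(-2 - 1)) = (-39*29)*(((1/3)*(-1) + (1/3)*(-5))*(-2 - 1)) = -1131*(-1/3 - 5/3)*(-3) = -(-2262)*(-3) = -1131*6 = -6786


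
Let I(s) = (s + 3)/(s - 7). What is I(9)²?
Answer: 36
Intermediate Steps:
I(s) = (3 + s)/(-7 + s)
I(9)² = ((3 + 9)/(-7 + 9))² = (12/2)² = ((½)*12)² = 6² = 36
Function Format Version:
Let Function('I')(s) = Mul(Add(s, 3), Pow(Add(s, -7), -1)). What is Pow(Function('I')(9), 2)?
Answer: 36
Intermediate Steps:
Function('I')(s) = Mul(Pow(Add(-7, s), -1), Add(3, s)) (Function('I')(s) = Mul(Add(3, s), Pow(Add(-7, s), -1)) = Mul(Pow(Add(-7, s), -1), Add(3, s)))
Pow(Function('I')(9), 2) = Pow(Mul(Pow(Add(-7, 9), -1), Add(3, 9)), 2) = Pow(Mul(Pow(2, -1), 12), 2) = Pow(Mul(Rational(1, 2), 12), 2) = Pow(6, 2) = 36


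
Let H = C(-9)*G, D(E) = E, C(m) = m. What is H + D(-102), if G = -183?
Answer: 1545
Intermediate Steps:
H = 1647 (H = -9*(-183) = 1647)
H + D(-102) = 1647 - 102 = 1545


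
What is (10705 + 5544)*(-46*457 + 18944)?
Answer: -33765422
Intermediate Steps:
(10705 + 5544)*(-46*457 + 18944) = 16249*(-21022 + 18944) = 16249*(-2078) = -33765422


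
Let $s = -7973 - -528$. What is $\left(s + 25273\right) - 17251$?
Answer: $577$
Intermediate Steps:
$s = -7445$ ($s = -7973 + 528 = -7445$)
$\left(s + 25273\right) - 17251 = \left(-7445 + 25273\right) - 17251 = 17828 - 17251 = 577$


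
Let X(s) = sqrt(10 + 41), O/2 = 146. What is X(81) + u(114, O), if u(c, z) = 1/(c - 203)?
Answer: -1/89 + sqrt(51) ≈ 7.1302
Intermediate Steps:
O = 292 (O = 2*146 = 292)
X(s) = sqrt(51)
u(c, z) = 1/(-203 + c)
X(81) + u(114, O) = sqrt(51) + 1/(-203 + 114) = sqrt(51) + 1/(-89) = sqrt(51) - 1/89 = -1/89 + sqrt(51)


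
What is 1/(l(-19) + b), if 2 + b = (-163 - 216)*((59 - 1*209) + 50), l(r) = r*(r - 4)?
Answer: 1/38335 ≈ 2.6086e-5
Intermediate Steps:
l(r) = r*(-4 + r)
b = 37898 (b = -2 + (-163 - 216)*((59 - 1*209) + 50) = -2 - 379*((59 - 209) + 50) = -2 - 379*(-150 + 50) = -2 - 379*(-100) = -2 + 37900 = 37898)
1/(l(-19) + b) = 1/(-19*(-4 - 19) + 37898) = 1/(-19*(-23) + 37898) = 1/(437 + 37898) = 1/38335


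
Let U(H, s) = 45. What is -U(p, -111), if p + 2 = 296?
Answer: -45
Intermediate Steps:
p = 294 (p = -2 + 296 = 294)
-U(p, -111) = -1*45 = -45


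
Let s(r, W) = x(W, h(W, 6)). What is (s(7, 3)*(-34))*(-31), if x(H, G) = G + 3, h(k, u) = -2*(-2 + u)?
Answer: -5270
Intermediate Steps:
h(k, u) = 4 - 2*u
x(H, G) = 3 + G
s(r, W) = -5 (s(r, W) = 3 + (4 - 2*6) = 3 + (4 - 12) = 3 - 8 = -5)
(s(7, 3)*(-34))*(-31) = -5*(-34)*(-31) = 170*(-31) = -5270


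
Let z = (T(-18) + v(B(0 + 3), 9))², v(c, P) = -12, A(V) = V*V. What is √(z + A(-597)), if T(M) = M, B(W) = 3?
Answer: 111*√29 ≈ 597.75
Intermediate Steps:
A(V) = V²
z = 900 (z = (-18 - 12)² = (-30)² = 900)
√(z + A(-597)) = √(900 + (-597)²) = √(900 + 356409) = √357309 = 111*√29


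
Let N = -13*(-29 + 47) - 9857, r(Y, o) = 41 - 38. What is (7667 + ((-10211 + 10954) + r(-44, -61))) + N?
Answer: -1678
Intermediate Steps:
r(Y, o) = 3
N = -10091 (N = -13*18 - 9857 = -234 - 9857 = -10091)
(7667 + ((-10211 + 10954) + r(-44, -61))) + N = (7667 + ((-10211 + 10954) + 3)) - 10091 = (7667 + (743 + 3)) - 10091 = (7667 + 746) - 10091 = 8413 - 10091 = -1678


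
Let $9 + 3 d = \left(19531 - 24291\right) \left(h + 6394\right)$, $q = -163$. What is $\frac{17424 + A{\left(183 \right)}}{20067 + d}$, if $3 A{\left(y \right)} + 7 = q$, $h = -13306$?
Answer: $\frac{26051}{16480656} \approx 0.0015807$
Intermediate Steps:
$A{\left(y \right)} = - \frac{170}{3}$ ($A{\left(y \right)} = - \frac{7}{3} + \frac{1}{3} \left(-163\right) = - \frac{7}{3} - \frac{163}{3} = - \frac{170}{3}$)
$d = 10967037$ ($d = -3 + \frac{\left(19531 - 24291\right) \left(-13306 + 6394\right)}{3} = -3 + \frac{\left(-4760\right) \left(-6912\right)}{3} = -3 + \frac{1}{3} \cdot 32901120 = -3 + 10967040 = 10967037$)
$\frac{17424 + A{\left(183 \right)}}{20067 + d} = \frac{17424 - \frac{170}{3}}{20067 + 10967037} = \frac{52102}{3 \cdot 10987104} = \frac{52102}{3} \cdot \frac{1}{10987104} = \frac{26051}{16480656}$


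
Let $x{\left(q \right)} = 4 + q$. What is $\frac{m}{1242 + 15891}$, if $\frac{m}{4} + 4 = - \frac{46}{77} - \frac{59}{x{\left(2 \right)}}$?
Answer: $- \frac{13334}{3957723} \approx -0.0033691$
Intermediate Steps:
$m = - \frac{13334}{231}$ ($m = -16 + 4 \left(- \frac{46}{77} - \frac{59}{4 + 2}\right) = -16 + 4 \left(\left(-46\right) \frac{1}{77} - \frac{59}{6}\right) = -16 + 4 \left(- \frac{46}{77} - \frac{59}{6}\right) = -16 + 4 \left(- \frac{4819}{462}\right) = -16 - \frac{9638}{231} = - \frac{13334}{231} \approx -57.723$)
$\frac{m}{1242 + 15891} = \frac{1}{1242 + 15891} \left(- \frac{13334}{231}\right) = \frac{1}{17133} \left(- \frac{13334}{231}\right) = - \frac{13334}{3957723}$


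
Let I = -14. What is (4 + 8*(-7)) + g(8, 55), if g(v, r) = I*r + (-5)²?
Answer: -797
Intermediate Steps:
g(v, r) = 25 - 14*r (g(v, r) = -14*r + (-5)² = -14*r + 25 = 25 - 14*r)
(4 + 8*(-7)) + g(8, 55) = (4 + 8*(-7)) + (25 - 14*55) = (4 - 56) + (25 - 770) = -52 - 745 = -797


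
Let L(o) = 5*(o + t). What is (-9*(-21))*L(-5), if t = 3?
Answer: -1890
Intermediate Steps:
L(o) = 15 + 5*o (L(o) = 5*(o + 3) = 5*(3 + o) = 15 + 5*o)
(-9*(-21))*L(-5) = (-9*(-21))*(15 + 5*(-5)) = 189*(15 - 25) = 189*(-10) = -1890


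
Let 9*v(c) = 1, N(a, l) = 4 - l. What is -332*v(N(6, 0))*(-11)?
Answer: 3652/9 ≈ 405.78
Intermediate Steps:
v(c) = 1/9 (v(c) = (1/9)*1 = 1/9)
-332*v(N(6, 0))*(-11) = -332*(-11)/9 = -332*(-11/9) = 3652/9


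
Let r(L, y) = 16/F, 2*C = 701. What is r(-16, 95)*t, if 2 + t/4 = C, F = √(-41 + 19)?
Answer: -11152*I*√22/11 ≈ -4755.2*I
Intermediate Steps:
C = 701/2 (C = (½)*701 = 701/2 ≈ 350.50)
F = I*√22 (F = √(-22) = I*√22 ≈ 4.6904*I)
t = 1394 (t = -8 + 4*(701/2) = -8 + 1402 = 1394)
r(L, y) = -8*I*√22/11 (r(L, y) = 16/((I*√22)) = 16*(-I*√22/22) = -8*I*√22/11)
r(-16, 95)*t = -8*I*√22/11*1394 = -11152*I*√22/11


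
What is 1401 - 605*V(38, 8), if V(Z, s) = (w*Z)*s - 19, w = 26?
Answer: -4769024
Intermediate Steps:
V(Z, s) = -19 + 26*Z*s (V(Z, s) = (26*Z)*s - 19 = 26*Z*s - 19 = -19 + 26*Z*s)
1401 - 605*V(38, 8) = 1401 - 605*(-19 + 26*38*8) = 1401 - 605*(-19 + 7904) = 1401 - 605*7885 = 1401 - 4770425 = -4769024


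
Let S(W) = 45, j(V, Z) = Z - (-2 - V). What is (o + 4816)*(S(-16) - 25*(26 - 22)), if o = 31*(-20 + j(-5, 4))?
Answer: -232485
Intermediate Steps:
j(V, Z) = 2 + V + Z (j(V, Z) = Z + (2 + V) = 2 + V + Z)
o = -589 (o = 31*(-20 + (2 - 5 + 4)) = 31*(-20 + 1) = 31*(-19) = -589)
(o + 4816)*(S(-16) - 25*(26 - 22)) = (-589 + 4816)*(45 - 25*(26 - 22)) = 4227*(45 - 25*4) = 4227*(45 - 100) = 4227*(-55) = -232485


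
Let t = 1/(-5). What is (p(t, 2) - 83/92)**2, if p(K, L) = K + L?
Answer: 170569/211600 ≈ 0.80609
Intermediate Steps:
t = -1/5 (t = 1*(-1/5) = -1/5 ≈ -0.20000)
(p(t, 2) - 83/92)**2 = ((-1/5 + 2) - 83/92)**2 = (9/5 - 83*1/92)**2 = (9/5 - 83/92)**2 = (413/460)**2 = 170569/211600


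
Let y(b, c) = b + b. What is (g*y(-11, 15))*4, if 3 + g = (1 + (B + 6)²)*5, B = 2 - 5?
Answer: -4136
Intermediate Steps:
B = -3
y(b, c) = 2*b
g = 47 (g = -3 + (1 + (-3 + 6)²)*5 = -3 + (1 + 3²)*5 = -3 + (1 + 9)*5 = -3 + 10*5 = -3 + 50 = 47)
(g*y(-11, 15))*4 = (47*(2*(-11)))*4 = (47*(-22))*4 = -1034*4 = -4136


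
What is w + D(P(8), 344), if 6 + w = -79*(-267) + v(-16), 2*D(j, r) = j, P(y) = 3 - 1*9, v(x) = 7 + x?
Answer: 21075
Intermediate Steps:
P(y) = -6 (P(y) = 3 - 9 = -6)
D(j, r) = j/2
w = 21078 (w = -6 + (-79*(-267) + (7 - 16)) = -6 + (21093 - 9) = -6 + 21084 = 21078)
w + D(P(8), 344) = 21078 + (1/2)*(-6) = 21078 - 3 = 21075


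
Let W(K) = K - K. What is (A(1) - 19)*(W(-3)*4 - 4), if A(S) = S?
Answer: 72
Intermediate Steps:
W(K) = 0
(A(1) - 19)*(W(-3)*4 - 4) = (1 - 19)*(0*4 - 4) = -18*(0 - 4) = -18*(-4) = 72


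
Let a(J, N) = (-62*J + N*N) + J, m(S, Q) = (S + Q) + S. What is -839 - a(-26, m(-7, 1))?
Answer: -2594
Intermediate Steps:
m(S, Q) = Q + 2*S (m(S, Q) = (Q + S) + S = Q + 2*S)
a(J, N) = N² - 61*J (a(J, N) = (-62*J + N²) + J = (N² - 62*J) + J = N² - 61*J)
-839 - a(-26, m(-7, 1)) = -839 - ((1 + 2*(-7))² - 61*(-26)) = -839 - ((1 - 14)² + 1586) = -839 - ((-13)² + 1586) = -839 - (169 + 1586) = -839 - 1*1755 = -839 - 1755 = -2594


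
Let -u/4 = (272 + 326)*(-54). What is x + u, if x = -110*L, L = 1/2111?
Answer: 272673538/2111 ≈ 1.2917e+5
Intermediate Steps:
L = 1/2111 ≈ 0.00047371
u = 129168 (u = -4*(272 + 326)*(-54) = -2392*(-54) = -4*(-32292) = 129168)
x = -110/2111 (x = -110*1/2111 = -110/2111 ≈ -0.052108)
x + u = -110/2111 + 129168 = 272673538/2111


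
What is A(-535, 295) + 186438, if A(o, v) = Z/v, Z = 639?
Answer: 54999849/295 ≈ 1.8644e+5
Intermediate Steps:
A(o, v) = 639/v
A(-535, 295) + 186438 = 639/295 + 186438 = 54999849/295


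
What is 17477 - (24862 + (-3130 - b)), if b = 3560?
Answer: -695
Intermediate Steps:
17477 - (24862 + (-3130 - b)) = 17477 - (24862 + (-3130 - 1*3560)) = 17477 - (24862 + (-3130 - 3560)) = 17477 - (24862 - 6690) = 17477 - 1*18172 = 17477 - 18172 = -695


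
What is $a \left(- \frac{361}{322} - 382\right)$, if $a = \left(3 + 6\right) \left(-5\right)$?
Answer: $\frac{5551425}{322} \approx 17240.0$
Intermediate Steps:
$a = -45$ ($a = 9 \left(-5\right) = -45$)
$a \left(- \frac{361}{322} - 382\right) = - 45 \left(- \frac{361}{322} - 382\right) = \left(-45\right) \left(- \frac{123365}{322}\right) = \frac{5551425}{322}$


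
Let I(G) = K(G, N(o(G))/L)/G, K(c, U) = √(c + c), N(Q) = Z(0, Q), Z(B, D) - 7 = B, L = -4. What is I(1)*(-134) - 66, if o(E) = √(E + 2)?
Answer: -66 - 134*√2 ≈ -255.50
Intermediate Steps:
o(E) = √(2 + E)
Z(B, D) = 7 + B
N(Q) = 7 (N(Q) = 7 + 0 = 7)
K(c, U) = √2*√c (K(c, U) = √(2*c) = √2*√c)
I(G) = √2/√G (I(G) = (√2*√G)/G = √2/√G)
I(1)*(-134) - 66 = (√2/√1)*(-134) - 66 = (√2*1)*(-134) - 66 = √2*(-134) - 66 = -134*√2 - 66 = -66 - 134*√2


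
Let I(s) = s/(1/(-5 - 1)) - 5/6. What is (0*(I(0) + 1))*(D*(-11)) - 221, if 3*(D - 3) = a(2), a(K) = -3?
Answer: -221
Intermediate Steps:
D = 2 (D = 3 + (⅓)*(-3) = 3 - 1 = 2)
I(s) = -⅚ - 6*s (I(s) = s/(1/(-6)) - 5*⅙ = s/(-⅙) - ⅚ = s*(-6) - ⅚ = -6*s - ⅚ = -⅚ - 6*s)
(0*(I(0) + 1))*(D*(-11)) - 221 = (0*((-⅚ - 6*0) + 1))*(2*(-11)) - 221 = (0*((-⅚ + 0) + 1))*(-22) - 221 = (0*(-⅚ + 1))*(-22) - 221 = (0*(⅙))*(-22) - 221 = 0*(-22) - 221 = 0 - 221 = -221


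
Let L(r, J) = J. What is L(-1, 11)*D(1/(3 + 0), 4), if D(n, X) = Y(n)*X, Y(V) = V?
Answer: 44/3 ≈ 14.667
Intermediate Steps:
D(n, X) = X*n (D(n, X) = n*X = X*n)
L(-1, 11)*D(1/(3 + 0), 4) = 11*(4/(3 + 0)) = 11*(4/3) = 44/3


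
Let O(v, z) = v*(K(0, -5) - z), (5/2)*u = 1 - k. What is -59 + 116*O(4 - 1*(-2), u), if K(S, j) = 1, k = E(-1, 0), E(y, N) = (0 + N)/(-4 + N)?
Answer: 1793/5 ≈ 358.60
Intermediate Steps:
E(y, N) = N/(-4 + N)
k = 0 (k = 0/(-4 + 0) = 0/(-4) = 0*(-1/4) = 0)
u = 2/5 (u = 2*(1 - 1*0)/5 = 2*(1 + 0)/5 = (2/5)*1 = 2/5 ≈ 0.40000)
O(v, z) = v*(1 - z)
-59 + 116*O(4 - 1*(-2), u) = -59 + 116*((4 - 1*(-2))*(1 - 1*2/5)) = -59 + 116*((4 + 2)*(1 - 2/5)) = -59 + 116*(6*(3/5)) = -59 + 116*(18/5) = -59 + 2088/5 = 1793/5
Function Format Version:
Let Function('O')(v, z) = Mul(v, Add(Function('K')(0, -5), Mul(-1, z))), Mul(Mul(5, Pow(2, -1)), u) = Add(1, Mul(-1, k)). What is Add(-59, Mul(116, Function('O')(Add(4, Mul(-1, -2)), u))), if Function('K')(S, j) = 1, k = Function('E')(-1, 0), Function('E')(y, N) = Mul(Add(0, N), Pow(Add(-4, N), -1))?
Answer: Rational(1793, 5) ≈ 358.60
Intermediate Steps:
Function('E')(y, N) = Mul(N, Pow(Add(-4, N), -1))
k = 0 (k = Mul(0, Pow(Add(-4, 0), -1)) = Mul(0, Pow(-4, -1)) = Mul(0, Rational(-1, 4)) = 0)
u = Rational(2, 5) (u = Mul(Rational(2, 5), Add(1, Mul(-1, 0))) = Mul(Rational(2, 5), Add(1, 0)) = Mul(Rational(2, 5), 1) = Rational(2, 5) ≈ 0.40000)
Function('O')(v, z) = Mul(v, Add(1, Mul(-1, z)))
Add(-59, Mul(116, Function('O')(Add(4, Mul(-1, -2)), u))) = Add(-59, Mul(116, Mul(Add(4, Mul(-1, -2)), Add(1, Mul(-1, Rational(2, 5)))))) = Add(-59, Mul(116, Mul(Add(4, 2), Add(1, Rational(-2, 5))))) = Add(-59, Mul(116, Mul(6, Rational(3, 5)))) = Add(-59, Mul(116, Rational(18, 5))) = Add(-59, Rational(2088, 5)) = Rational(1793, 5)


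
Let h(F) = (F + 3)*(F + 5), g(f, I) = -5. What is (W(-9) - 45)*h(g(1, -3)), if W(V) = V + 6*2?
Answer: 0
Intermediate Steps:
W(V) = 12 + V (W(V) = V + 12 = 12 + V)
h(F) = (3 + F)*(5 + F)
(W(-9) - 45)*h(g(1, -3)) = ((12 - 9) - 45)*(15 + (-5)² + 8*(-5)) = (3 - 45)*(15 + 25 - 40) = -42*0 = 0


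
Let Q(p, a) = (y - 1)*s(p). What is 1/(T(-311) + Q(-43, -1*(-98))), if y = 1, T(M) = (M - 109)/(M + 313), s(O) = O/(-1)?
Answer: -1/210 ≈ -0.0047619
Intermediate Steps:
s(O) = -O (s(O) = O*(-1) = -O)
T(M) = (-109 + M)/(313 + M)
Q(p, a) = 0 (Q(p, a) = (1 - 1)*(-p) = 0*(-p) = 0)
1/(T(-311) + Q(-43, -1*(-98))) = 1/((-109 - 311)/(313 - 311) + 0) = 1/(-420/2 + 0) = 1/((½)*(-420) + 0) = 1/(-210 + 0) = 1/(-210) = -1/210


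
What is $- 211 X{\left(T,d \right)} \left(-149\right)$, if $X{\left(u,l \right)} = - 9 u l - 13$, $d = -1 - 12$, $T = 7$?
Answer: $25339834$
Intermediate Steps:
$d = -13$ ($d = -1 - 12 = -13$)
$X{\left(u,l \right)} = -13 - 9 l u$ ($X{\left(u,l \right)} = - 9 l u - 13 = -13 - 9 l u$)
$- 211 X{\left(T,d \right)} \left(-149\right) = - 211 \left(-13 - \left(-117\right) 7\right) \left(-149\right) = - 211 \left(-13 + 819\right) \left(-149\right) = \left(-211\right) 806 \left(-149\right) = \left(-170066\right) \left(-149\right) = 25339834$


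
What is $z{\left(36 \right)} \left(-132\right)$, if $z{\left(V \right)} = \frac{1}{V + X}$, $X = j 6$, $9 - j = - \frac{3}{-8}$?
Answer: $- \frac{176}{117} \approx -1.5043$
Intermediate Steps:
$j = \frac{69}{8}$ ($j = 9 - - \frac{3}{-8} = 9 - \left(-3\right) \left(- \frac{1}{8}\right) = 9 - \frac{3}{8} = \frac{69}{8} \approx 8.625$)
$X = \frac{207}{4}$ ($X = \frac{69}{8} \cdot 6 = \frac{207}{4} \approx 51.75$)
$z{\left(V \right)} = \frac{1}{\frac{207}{4} + V}$ ($z{\left(V \right)} = \frac{1}{V + \frac{207}{4}} = \frac{1}{\frac{207}{4} + V}$)
$z{\left(36 \right)} \left(-132\right) = \frac{4}{207 + 4 \cdot 36} \left(-132\right) = \frac{4}{207 + 144} \left(-132\right) = \frac{4}{351} \left(-132\right) = - \frac{176}{117}$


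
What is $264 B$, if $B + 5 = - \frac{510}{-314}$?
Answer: $- \frac{139920}{157} \approx -891.21$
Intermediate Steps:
$B = - \frac{530}{157}$ ($B = -5 - \frac{510}{-314} = -5 - - \frac{255}{157} = -5 + \frac{255}{157} = - \frac{530}{157} \approx -3.3758$)
$264 B = 264 \left(- \frac{530}{157}\right) = - \frac{139920}{157}$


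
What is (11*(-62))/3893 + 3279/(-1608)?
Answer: -4620601/2086648 ≈ -2.2144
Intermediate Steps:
(11*(-62))/3893 + 3279/(-1608) = -682*1/3893 + 3279*(-1/1608) = -682/3893 - 1093/536 = -4620601/2086648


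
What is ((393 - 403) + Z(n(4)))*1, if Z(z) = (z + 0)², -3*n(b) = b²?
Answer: 166/9 ≈ 18.444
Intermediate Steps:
n(b) = -b²/3
Z(z) = z²
((393 - 403) + Z(n(4)))*1 = ((393 - 403) + (-⅓*4²)²)*1 = (-10 + (-⅓*16)²)*1 = (-10 + (-16/3)²)*1 = (-10 + 256/9)*1 = (166/9)*1 = 166/9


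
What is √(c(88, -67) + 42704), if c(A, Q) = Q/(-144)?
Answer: √6149443/12 ≈ 206.65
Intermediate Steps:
c(A, Q) = -Q/144 (c(A, Q) = Q*(-1/144) = -Q/144)
√(c(88, -67) + 42704) = √(-1/144*(-67) + 42704) = √(67/144 + 42704) = √(6149443/144) = √6149443/12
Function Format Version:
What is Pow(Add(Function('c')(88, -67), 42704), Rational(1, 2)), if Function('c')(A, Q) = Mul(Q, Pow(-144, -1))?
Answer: Mul(Rational(1, 12), Pow(6149443, Rational(1, 2))) ≈ 206.65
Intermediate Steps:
Function('c')(A, Q) = Mul(Rational(-1, 144), Q) (Function('c')(A, Q) = Mul(Q, Rational(-1, 144)) = Mul(Rational(-1, 144), Q))
Pow(Add(Function('c')(88, -67), 42704), Rational(1, 2)) = Pow(Add(Mul(Rational(-1, 144), -67), 42704), Rational(1, 2)) = Pow(Add(Rational(67, 144), 42704), Rational(1, 2)) = Pow(Rational(6149443, 144), Rational(1, 2)) = Mul(Rational(1, 12), Pow(6149443, Rational(1, 2)))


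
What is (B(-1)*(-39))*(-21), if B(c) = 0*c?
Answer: 0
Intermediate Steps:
B(c) = 0
(B(-1)*(-39))*(-21) = (0*(-39))*(-21) = 0*(-21) = 0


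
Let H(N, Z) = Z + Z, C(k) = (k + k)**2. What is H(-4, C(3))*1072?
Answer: 77184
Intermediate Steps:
C(k) = 4*k**2 (C(k) = (2*k)**2 = 4*k**2)
H(N, Z) = 2*Z
H(-4, C(3))*1072 = (2*(4*3**2))*1072 = (2*(4*9))*1072 = (2*36)*1072 = 72*1072 = 77184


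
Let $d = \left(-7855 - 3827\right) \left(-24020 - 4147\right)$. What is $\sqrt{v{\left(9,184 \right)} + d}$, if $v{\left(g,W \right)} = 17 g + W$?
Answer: $\sqrt{329047231} \approx 18140.0$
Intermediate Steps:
$v{\left(g,W \right)} = W + 17 g$
$d = 329046894$ ($d = \left(-11682\right) \left(-28167\right) = 329046894$)
$\sqrt{v{\left(9,184 \right)} + d} = \sqrt{\left(184 + 17 \cdot 9\right) + 329046894} = \sqrt{\left(184 + 153\right) + 329046894} = \sqrt{337 + 329046894} = \sqrt{329047231}$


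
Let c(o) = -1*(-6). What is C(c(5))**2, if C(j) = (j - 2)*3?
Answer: 144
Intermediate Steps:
c(o) = 6
C(j) = -6 + 3*j (C(j) = (-2 + j)*3 = -6 + 3*j)
C(c(5))**2 = (-6 + 3*6)**2 = (-6 + 18)**2 = 12**2 = 144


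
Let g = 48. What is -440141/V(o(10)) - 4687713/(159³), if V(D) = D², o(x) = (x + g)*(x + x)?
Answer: -299148598057/200328891200 ≈ -1.4933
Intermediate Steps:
o(x) = 2*x*(48 + x) (o(x) = (x + 48)*(x + x) = (48 + x)*(2*x) = 2*x*(48 + x))
-440141/V(o(10)) - 4687713/(159³) = -440141*1/(400*(48 + 10)²) - 4687713/(159³) = -440141/((2*10*58)²) - 4687713/4019679 = -440141/(1160²) - 4687713*1/4019679 = -440141/1345600 - 173619/148877 = -299148598057/200328891200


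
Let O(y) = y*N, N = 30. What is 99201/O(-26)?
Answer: -33067/260 ≈ -127.18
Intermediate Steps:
O(y) = 30*y (O(y) = y*30 = 30*y)
99201/O(-26) = 99201/((30*(-26))) = 99201/(-780) = 99201*(-1/780) = -33067/260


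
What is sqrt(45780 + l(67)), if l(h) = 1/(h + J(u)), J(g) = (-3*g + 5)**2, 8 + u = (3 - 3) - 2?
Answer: sqrt(19104726803)/646 ≈ 213.96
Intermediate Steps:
u = -10 (u = -8 + ((3 - 3) - 2) = -8 + (0 - 2) = -8 - 2 = -10)
J(g) = (5 - 3*g)**2
l(h) = 1/(1225 + h) (l(h) = 1/(h + (-5 + 3*(-10))**2) = 1/(h + (-5 - 30)**2) = 1/(h + (-35)**2) = 1/(h + 1225) = 1/(1225 + h))
sqrt(45780 + l(67)) = sqrt(45780 + 1/(1225 + 67)) = sqrt(45780 + 1/1292) = sqrt(59147761/1292) = sqrt(19104726803)/646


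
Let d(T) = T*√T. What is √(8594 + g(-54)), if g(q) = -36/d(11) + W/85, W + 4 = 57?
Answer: √(7513634755 - 260100*√11)/935 ≈ 92.702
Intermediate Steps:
W = 53 (W = -4 + 57 = 53)
d(T) = T^(3/2)
g(q) = 53/85 - 36*√11/121 (g(q) = -36*√11/121 + 53/85 = 53/85 - 36*√11/121)
√(8594 + g(-54)) = √(8594 + (53/85 - 36*√11/121)) = √(730543/85 - 36*√11/121)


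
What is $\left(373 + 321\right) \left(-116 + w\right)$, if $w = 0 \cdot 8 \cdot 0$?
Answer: $-80504$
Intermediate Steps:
$w = 0$ ($w = 0 \cdot 0 = 0$)
$\left(373 + 321\right) \left(-116 + w\right) = \left(373 + 321\right) \left(-116 + 0\right) = 694 \left(-116\right) = -80504$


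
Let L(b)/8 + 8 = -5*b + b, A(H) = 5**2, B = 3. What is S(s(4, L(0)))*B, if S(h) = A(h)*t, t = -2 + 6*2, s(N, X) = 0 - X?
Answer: 750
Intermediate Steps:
A(H) = 25
L(b) = -64 - 32*b (L(b) = -64 + 8*(-5*b + b) = -64 + 8*(-4*b) = -64 - 32*b)
s(N, X) = -X
t = 10 (t = -2 + 12 = 10)
S(h) = 250 (S(h) = 25*10 = 250)
S(s(4, L(0)))*B = 250*3 = 750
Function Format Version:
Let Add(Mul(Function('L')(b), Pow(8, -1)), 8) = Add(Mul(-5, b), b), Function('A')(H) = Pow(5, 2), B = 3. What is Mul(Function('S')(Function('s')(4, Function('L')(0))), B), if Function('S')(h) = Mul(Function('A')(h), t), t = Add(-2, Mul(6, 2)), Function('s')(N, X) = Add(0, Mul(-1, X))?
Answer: 750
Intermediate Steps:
Function('A')(H) = 25
Function('L')(b) = Add(-64, Mul(-32, b)) (Function('L')(b) = Add(-64, Mul(8, Add(Mul(-5, b), b))) = Add(-64, Mul(8, Mul(-4, b))) = Add(-64, Mul(-32, b)))
Function('s')(N, X) = Mul(-1, X)
t = 10 (t = Add(-2, 12) = 10)
Function('S')(h) = 250 (Function('S')(h) = Mul(25, 10) = 250)
Mul(Function('S')(Function('s')(4, Function('L')(0))), B) = Mul(250, 3) = 750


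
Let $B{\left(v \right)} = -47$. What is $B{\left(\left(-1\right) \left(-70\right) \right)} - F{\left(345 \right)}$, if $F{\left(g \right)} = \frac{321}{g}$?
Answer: $- \frac{5512}{115} \approx -47.93$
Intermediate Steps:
$B{\left(\left(-1\right) \left(-70\right) \right)} - F{\left(345 \right)} = -47 - \frac{321}{345} = -47 - 321 \cdot \frac{1}{345} = -47 - \frac{107}{115} = - \frac{5512}{115}$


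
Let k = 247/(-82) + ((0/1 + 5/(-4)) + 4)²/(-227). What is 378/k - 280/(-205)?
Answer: -760813816/6198011 ≈ -122.75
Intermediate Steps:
k = -453513/148912 (k = 247*(-1/82) + ((0*1 + 5*(-¼)) + 4)²*(-1/227) = -247/82 + ((0 - 5/4) + 4)²*(-1/227) = -247/82 + (-5/4 + 4)²*(-1/227) = -247/82 + (11/4)²*(-1/227) = -247/82 + (121/16)*(-1/227) = -247/82 - 121/3632 = -453513/148912 ≈ -3.0455)
378/k - 280/(-205) = 378/(-453513/148912) - 280/(-205) = 378*(-148912/453513) - 280*(-1/205) = -18762912/151171 + 56/41 = -760813816/6198011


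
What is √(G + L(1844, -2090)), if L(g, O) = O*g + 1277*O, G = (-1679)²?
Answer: I*√3703849 ≈ 1924.5*I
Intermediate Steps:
G = 2819041
L(g, O) = 1277*O + O*g
√(G + L(1844, -2090)) = √(2819041 - 2090*(1277 + 1844)) = √(2819041 - 2090*3121) = √(2819041 - 6522890) = √(-3703849) = I*√3703849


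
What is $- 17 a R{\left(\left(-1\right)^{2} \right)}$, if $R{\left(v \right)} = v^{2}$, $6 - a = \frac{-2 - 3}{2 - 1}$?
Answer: $-187$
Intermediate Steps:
$a = 11$ ($a = 6 - \frac{-2 - 3}{2 - 1} = 6 - - \frac{5}{1} = 6 - \left(-5\right) 1 = 6 - -5 = 6 + 5 = 11$)
$- 17 a R{\left(\left(-1\right)^{2} \right)} = \left(-17\right) 11 \left(\left(-1\right)^{2}\right)^{2} = - 187 \cdot 1^{2} = \left(-187\right) 1 = -187$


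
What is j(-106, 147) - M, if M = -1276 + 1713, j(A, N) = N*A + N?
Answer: -15872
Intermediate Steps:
j(A, N) = N + A*N (j(A, N) = A*N + N = N + A*N)
M = 437
j(-106, 147) - M = 147*(1 - 106) - 1*437 = 147*(-105) - 437 = -15435 - 437 = -15872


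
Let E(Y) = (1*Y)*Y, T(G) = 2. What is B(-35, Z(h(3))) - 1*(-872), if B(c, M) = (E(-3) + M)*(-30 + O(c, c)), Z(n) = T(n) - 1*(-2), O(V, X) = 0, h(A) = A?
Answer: 482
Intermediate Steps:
E(Y) = Y² (E(Y) = Y*Y = Y²)
Z(n) = 4 (Z(n) = 2 - 1*(-2) = 2 + 2 = 4)
B(c, M) = -270 - 30*M (B(c, M) = ((-3)² + M)*(-30 + 0) = (9 + M)*(-30) = -270 - 30*M)
B(-35, Z(h(3))) - 1*(-872) = (-270 - 30*4) - 1*(-872) = (-270 - 120) + 872 = -390 + 872 = 482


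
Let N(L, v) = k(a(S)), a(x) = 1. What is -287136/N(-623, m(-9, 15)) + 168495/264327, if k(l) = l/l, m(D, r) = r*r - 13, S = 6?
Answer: -25299209659/88109 ≈ -2.8714e+5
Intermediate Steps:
m(D, r) = -13 + r² (m(D, r) = r² - 13 = -13 + r²)
k(l) = 1
N(L, v) = 1
-287136/N(-623, m(-9, 15)) + 168495/264327 = -287136/1 + 168495/264327 = -287136*1 + 168495*(1/264327) = -287136 + 56165/88109 = -25299209659/88109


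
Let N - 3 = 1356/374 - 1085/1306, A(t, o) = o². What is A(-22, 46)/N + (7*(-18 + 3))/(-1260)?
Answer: 6202700263/16982868 ≈ 365.23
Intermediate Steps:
N = 1415239/244222 (N = 3 + (1356/374 - 1085/1306) = 3 + (1356*(1/374) - 1085*1/1306) = 3 + (678/187 - 1085/1306) = 3 + 682573/244222 = 1415239/244222 ≈ 5.7949)
A(-22, 46)/N + (7*(-18 + 3))/(-1260) = 46²/(1415239/244222) + (7*(-18 + 3))/(-1260) = 2116*(244222/1415239) + (7*(-15))*(-1/1260) = 516773752/1415239 - 105*(-1/1260) = 516773752/1415239 + 1/12 = 6202700263/16982868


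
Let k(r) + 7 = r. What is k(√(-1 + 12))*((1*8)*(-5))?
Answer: 280 - 40*√11 ≈ 147.33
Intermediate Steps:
k(r) = -7 + r
k(√(-1 + 12))*((1*8)*(-5)) = (-7 + √(-1 + 12))*((1*8)*(-5)) = (-7 + √11)*(8*(-5)) = (-7 + √11)*(-40) = 280 - 40*√11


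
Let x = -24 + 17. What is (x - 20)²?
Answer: 729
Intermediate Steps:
x = -7
(x - 20)² = (-7 - 20)² = (-27)² = 729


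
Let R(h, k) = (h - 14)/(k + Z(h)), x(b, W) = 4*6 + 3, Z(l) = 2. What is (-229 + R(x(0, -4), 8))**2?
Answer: 5184729/100 ≈ 51847.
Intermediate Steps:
x(b, W) = 27 (x(b, W) = 24 + 3 = 27)
R(h, k) = (-14 + h)/(2 + k) (R(h, k) = (h - 14)/(k + 2) = (-14 + h)/(2 + k))
(-229 + R(x(0, -4), 8))**2 = (-229 + (-14 + 27)/(2 + 8))**2 = (-229 + 13/10)**2 = (-2277/10)**2 = 5184729/100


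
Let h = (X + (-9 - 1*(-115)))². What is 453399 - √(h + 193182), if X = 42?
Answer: 453399 - √215086 ≈ 4.5294e+5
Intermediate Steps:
h = 21904 (h = (42 + (-9 - 1*(-115)))² = (42 + (-9 + 115))² = (42 + 106)² = 148² = 21904)
453399 - √(h + 193182) = 453399 - √(21904 + 193182) = 453399 - √215086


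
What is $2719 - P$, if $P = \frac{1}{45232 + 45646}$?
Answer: $\frac{247097281}{90878} \approx 2719.0$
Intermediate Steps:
$P = \frac{1}{90878} \approx 1.1004 \cdot 10^{-5}$
$2719 - P = 2719 - \frac{1}{90878} = \frac{247097281}{90878}$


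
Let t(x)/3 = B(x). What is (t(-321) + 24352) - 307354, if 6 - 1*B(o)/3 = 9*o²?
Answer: -8629269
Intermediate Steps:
B(o) = 18 - 27*o²
t(x) = 54 - 81*x² (t(x) = 3*(18 - 27*x²) = 54 - 81*x²)
(t(-321) + 24352) - 307354 = ((54 - 81*(-321)²) + 24352) - 307354 = ((54 - 81*103041) + 24352) - 307354 = ((54 - 8346321) + 24352) - 307354 = (-8346267 + 24352) - 307354 = -8321915 - 307354 = -8629269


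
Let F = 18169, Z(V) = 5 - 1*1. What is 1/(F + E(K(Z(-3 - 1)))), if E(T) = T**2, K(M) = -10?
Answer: 1/18269 ≈ 5.4738e-5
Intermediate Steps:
Z(V) = 4 (Z(V) = 5 - 1 = 4)
1/(F + E(K(Z(-3 - 1)))) = 1/(18169 + (-10)**2) = 1/(18169 + 100) = 1/18269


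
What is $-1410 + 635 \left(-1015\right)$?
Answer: $-645935$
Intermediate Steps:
$-1410 + 635 \left(-1015\right) = -1410 - 644525 = -645935$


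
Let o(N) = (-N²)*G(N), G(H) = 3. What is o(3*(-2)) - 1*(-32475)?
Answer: 32367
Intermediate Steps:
o(N) = -3*N² (o(N) = -N²*3 = -3*N²)
o(3*(-2)) - 1*(-32475) = -3*(3*(-2))² - 1*(-32475) = -3*(-6)² + 32475 = -3*36 + 32475 = -108 + 32475 = 32367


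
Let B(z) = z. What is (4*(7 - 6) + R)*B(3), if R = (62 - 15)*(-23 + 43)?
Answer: 2832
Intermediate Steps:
R = 940 (R = 47*20 = 940)
(4*(7 - 6) + R)*B(3) = (4*(7 - 6) + 940)*3 = (4*1 + 940)*3 = (4 + 940)*3 = 944*3 = 2832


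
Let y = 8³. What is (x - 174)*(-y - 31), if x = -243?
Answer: 226431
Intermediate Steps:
y = 512
(x - 174)*(-y - 31) = (-243 - 174)*(-1*512 - 31) = -417*(-512 - 31) = -417*(-543) = 226431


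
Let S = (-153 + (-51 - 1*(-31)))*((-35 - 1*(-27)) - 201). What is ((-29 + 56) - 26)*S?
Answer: 36157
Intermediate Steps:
S = 36157 (S = (-153 + (-51 + 31))*((-35 + 27) - 201) = (-153 - 20)*(-8 - 201) = -173*(-209) = 36157)
((-29 + 56) - 26)*S = ((-29 + 56) - 26)*36157 = (27 - 26)*36157 = 1*36157 = 36157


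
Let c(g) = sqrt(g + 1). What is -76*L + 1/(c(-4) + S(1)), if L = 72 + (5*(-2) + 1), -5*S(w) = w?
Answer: -363893/76 - 25*I*sqrt(3)/76 ≈ -4788.1 - 0.56975*I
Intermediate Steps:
S(w) = -w/5
L = 63 (L = 72 + (-10 + 1) = 72 - 9 = 63)
c(g) = sqrt(1 + g)
-76*L + 1/(c(-4) + S(1)) = -76*63 + 1/(sqrt(1 - 4) - 1/5*1) = -4788 + 1/(sqrt(-3) - 1/5) = -4788 + 1/(I*sqrt(3) - 1/5) = -4788 + 1/(-1/5 + I*sqrt(3))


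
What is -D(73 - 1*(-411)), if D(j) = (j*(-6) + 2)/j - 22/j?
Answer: 731/121 ≈ 6.0413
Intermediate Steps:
D(j) = -22/j + (2 - 6*j)/j (D(j) = (-6*j + 2)/j - 22/j = (2 - 6*j)/j - 22/j = -22/j + (2 - 6*j)/j)
-D(73 - 1*(-411)) = -(-6 - 20/(73 - 1*(-411))) = -(-6 - 20/(73 + 411)) = -(-6 - 20/484) = -(-6 - 20*1/484) = -(-6 - 5/121) = -1*(-731/121) = 731/121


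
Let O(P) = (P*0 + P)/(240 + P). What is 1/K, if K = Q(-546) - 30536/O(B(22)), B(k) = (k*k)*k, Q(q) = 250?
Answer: -121/3747886 ≈ -3.2285e-5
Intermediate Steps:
B(k) = k**3 (B(k) = k**2*k = k**3)
O(P) = P/(240 + P) (O(P) = (0 + P)/(240 + P) = P/(240 + P))
K = -3747886/121 (K = 250 - 30536/(22**3/(240 + 22**3)) = 250 - 30536/(10648/(240 + 10648)) = 250 - 30536/(10648/10888) = 250 - 30536/(10648*(1/10888)) = 250 - 30536/1331/1361 = 250 - 30536*1361/1331 = 250 - 1*3778136/121 = 250 - 3778136/121 = -3747886/121 ≈ -30974.)
1/K = 1/(-3747886/121) = -121/3747886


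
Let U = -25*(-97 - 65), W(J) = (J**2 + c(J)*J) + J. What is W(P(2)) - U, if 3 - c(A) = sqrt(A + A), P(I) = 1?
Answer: -4045 - sqrt(2) ≈ -4046.4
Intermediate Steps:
c(A) = 3 - sqrt(2)*sqrt(A) (c(A) = 3 - sqrt(A + A) = 3 - sqrt(2*A) = 3 - sqrt(2)*sqrt(A))
W(J) = J + J**2 + J*(3 - sqrt(2)*sqrt(J)) (W(J) = (J**2 + (3 - sqrt(2)*sqrt(J))*J) + J = (J**2 + J*(3 - sqrt(2)*sqrt(J))) + J = J + J**2 + J*(3 - sqrt(2)*sqrt(J)))
U = 4050 (U = -25*(-162) = 4050)
W(P(2)) - U = 1*(4 + 1 - sqrt(2)*sqrt(1)) - 1*4050 = 1*(4 + 1 - 1*sqrt(2)*1) - 4050 = 1*(4 + 1 - sqrt(2)) - 4050 = 1*(5 - sqrt(2)) - 4050 = (5 - sqrt(2)) - 4050 = -4045 - sqrt(2)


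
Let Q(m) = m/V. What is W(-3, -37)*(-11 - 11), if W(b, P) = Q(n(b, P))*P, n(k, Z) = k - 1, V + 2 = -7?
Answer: 3256/9 ≈ 361.78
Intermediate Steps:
V = -9 (V = -2 - 7 = -9)
n(k, Z) = -1 + k
Q(m) = -m/9 (Q(m) = m/(-9) = m*(-⅑) = -m/9)
W(b, P) = P*(⅑ - b/9) (W(b, P) = (-(-1 + b)/9)*P = (⅑ - b/9)*P = P*(⅑ - b/9))
W(-3, -37)*(-11 - 11) = ((⅑)*(-37)*(1 - 1*(-3)))*(-11 - 11) = ((⅑)*(-37)*(1 + 3))*(-22) = ((⅑)*(-37)*4)*(-22) = -148/9*(-22) = 3256/9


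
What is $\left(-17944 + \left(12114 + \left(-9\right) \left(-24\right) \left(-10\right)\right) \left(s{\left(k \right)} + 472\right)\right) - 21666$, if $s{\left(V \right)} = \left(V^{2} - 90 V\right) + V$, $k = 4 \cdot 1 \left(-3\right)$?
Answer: $16722926$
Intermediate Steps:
$k = -12$ ($k = 4 \left(-3\right) = -12$)
$s{\left(V \right)} = V^{2} - 89 V$
$\left(-17944 + \left(12114 + \left(-9\right) \left(-24\right) \left(-10\right)\right) \left(s{\left(k \right)} + 472\right)\right) - 21666 = \left(-17944 + \left(12114 + \left(-9\right) \left(-24\right) \left(-10\right)\right) \left(- 12 \left(-89 - 12\right) + 472\right)\right) - 21666 = \left(-17944 + \left(12114 + 216 \left(-10\right)\right) \left(\left(-12\right) \left(-101\right) + 472\right)\right) - 21666 = \left(-17944 + \left(12114 - 2160\right) \left(1212 + 472\right)\right) - 21666 = \left(-17944 + 9954 \cdot 1684\right) - 21666 = \left(-17944 + 16762536\right) - 21666 = 16744592 - 21666 = 16722926$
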